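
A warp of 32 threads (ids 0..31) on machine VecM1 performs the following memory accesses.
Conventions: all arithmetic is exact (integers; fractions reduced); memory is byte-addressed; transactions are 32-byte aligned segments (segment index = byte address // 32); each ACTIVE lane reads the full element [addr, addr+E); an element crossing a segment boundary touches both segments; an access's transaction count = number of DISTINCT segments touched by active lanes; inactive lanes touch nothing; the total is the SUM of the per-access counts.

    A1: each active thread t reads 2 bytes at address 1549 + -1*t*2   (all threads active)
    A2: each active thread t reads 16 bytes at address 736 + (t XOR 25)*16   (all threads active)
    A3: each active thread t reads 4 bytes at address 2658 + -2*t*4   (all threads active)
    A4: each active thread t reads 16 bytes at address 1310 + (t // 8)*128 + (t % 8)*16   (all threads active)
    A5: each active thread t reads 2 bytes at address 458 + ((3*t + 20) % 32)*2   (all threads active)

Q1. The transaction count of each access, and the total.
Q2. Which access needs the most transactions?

A1: 3 transactions
A2: 16 transactions
A3: 9 transactions
A4: 17 transactions
A5: 3 transactions

Answer: 3,16,9,17,3; total 48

Answer: A4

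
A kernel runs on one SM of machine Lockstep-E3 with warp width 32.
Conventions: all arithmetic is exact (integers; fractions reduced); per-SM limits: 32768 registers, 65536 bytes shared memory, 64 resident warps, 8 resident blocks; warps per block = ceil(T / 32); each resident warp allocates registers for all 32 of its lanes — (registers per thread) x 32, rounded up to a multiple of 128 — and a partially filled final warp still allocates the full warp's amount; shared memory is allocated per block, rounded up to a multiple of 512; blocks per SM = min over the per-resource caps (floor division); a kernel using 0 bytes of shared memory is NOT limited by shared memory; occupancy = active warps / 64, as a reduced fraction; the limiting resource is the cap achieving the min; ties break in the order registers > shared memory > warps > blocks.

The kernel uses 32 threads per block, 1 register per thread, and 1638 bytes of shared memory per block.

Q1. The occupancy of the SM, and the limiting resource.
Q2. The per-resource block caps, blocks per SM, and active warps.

Answer: occupancy 1/8, limited by blocks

registers: 256 blocks
shared memory: 32 blocks
warps: 64 blocks
blocks: 8 blocks

Answer: 8 blocks, 8 active warps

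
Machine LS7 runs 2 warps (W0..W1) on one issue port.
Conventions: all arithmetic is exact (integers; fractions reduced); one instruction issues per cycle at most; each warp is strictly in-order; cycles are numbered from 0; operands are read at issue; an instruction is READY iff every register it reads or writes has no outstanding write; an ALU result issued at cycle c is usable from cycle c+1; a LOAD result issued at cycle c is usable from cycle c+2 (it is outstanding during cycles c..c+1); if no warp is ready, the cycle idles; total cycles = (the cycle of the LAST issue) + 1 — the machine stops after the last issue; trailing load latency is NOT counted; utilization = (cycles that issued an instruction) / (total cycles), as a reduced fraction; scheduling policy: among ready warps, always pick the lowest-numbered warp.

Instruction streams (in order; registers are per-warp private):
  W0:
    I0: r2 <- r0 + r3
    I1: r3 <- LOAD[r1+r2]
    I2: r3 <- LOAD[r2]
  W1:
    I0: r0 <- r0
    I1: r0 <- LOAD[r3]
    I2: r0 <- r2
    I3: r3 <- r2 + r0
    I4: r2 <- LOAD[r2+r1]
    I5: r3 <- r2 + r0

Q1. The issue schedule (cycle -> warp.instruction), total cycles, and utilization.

cycle 0: W0.I0
cycle 1: W0.I1
cycle 2: W1.I0
cycle 3: W0.I2
cycle 4: W1.I1
cycle 5: idle
cycle 6: W1.I2
cycle 7: W1.I3
cycle 8: W1.I4
cycle 9: idle
cycle 10: W1.I5

Answer: 11 cycles, utilization 9/11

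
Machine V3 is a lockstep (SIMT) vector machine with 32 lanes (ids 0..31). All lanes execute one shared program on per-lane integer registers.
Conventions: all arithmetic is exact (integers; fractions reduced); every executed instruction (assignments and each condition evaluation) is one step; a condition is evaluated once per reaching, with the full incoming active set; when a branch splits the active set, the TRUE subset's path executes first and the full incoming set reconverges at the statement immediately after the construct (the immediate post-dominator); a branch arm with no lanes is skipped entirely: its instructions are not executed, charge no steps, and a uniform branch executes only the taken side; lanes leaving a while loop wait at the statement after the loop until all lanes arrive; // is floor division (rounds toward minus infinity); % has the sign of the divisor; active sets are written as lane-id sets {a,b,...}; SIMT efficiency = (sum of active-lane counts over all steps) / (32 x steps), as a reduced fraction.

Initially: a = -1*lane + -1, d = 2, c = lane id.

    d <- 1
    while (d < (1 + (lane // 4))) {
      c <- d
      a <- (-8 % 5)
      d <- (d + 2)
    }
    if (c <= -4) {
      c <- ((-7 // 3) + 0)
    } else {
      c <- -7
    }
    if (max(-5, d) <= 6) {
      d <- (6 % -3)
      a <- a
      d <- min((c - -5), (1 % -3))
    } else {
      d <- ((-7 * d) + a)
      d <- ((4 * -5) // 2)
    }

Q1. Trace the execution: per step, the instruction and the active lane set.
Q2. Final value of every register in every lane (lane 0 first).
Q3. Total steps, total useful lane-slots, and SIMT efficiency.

step 0: d <- 1                       {0,1,2,3,4,5,6,7,8,9,10,11,12,13,14,15,16,17,18,19,20,21,22,23,24,25,26,27,28,29,30,31}
step 1: eval (d < (1 + (lane // 4))) {0,1,2,3,4,5,6,7,8,9,10,11,12,13,14,15,16,17,18,19,20,21,22,23,24,25,26,27,28,29,30,31}
step 2: c <- d                       {4,5,6,7,8,9,10,11,12,13,14,15,16,17,18,19,20,21,22,23,24,25,26,27,28,29,30,31}
step 3: a <- (-8 % 5)                {4,5,6,7,8,9,10,11,12,13,14,15,16,17,18,19,20,21,22,23,24,25,26,27,28,29,30,31}
step 4: d <- (d + 2)                 {4,5,6,7,8,9,10,11,12,13,14,15,16,17,18,19,20,21,22,23,24,25,26,27,28,29,30,31}
step 5: eval (d < (1 + (lane // 4))) {4,5,6,7,8,9,10,11,12,13,14,15,16,17,18,19,20,21,22,23,24,25,26,27,28,29,30,31}
step 6: c <- d                       {12,13,14,15,16,17,18,19,20,21,22,23,24,25,26,27,28,29,30,31}
step 7: a <- (-8 % 5)                {12,13,14,15,16,17,18,19,20,21,22,23,24,25,26,27,28,29,30,31}
step 8: d <- (d + 2)                 {12,13,14,15,16,17,18,19,20,21,22,23,24,25,26,27,28,29,30,31}
step 9: eval (d < (1 + (lane // 4))) {12,13,14,15,16,17,18,19,20,21,22,23,24,25,26,27,28,29,30,31}
step 10: c <- d                       {20,21,22,23,24,25,26,27,28,29,30,31}
step 11: a <- (-8 % 5)                {20,21,22,23,24,25,26,27,28,29,30,31}
step 12: d <- (d + 2)                 {20,21,22,23,24,25,26,27,28,29,30,31}
step 13: eval (d < (1 + (lane // 4))) {20,21,22,23,24,25,26,27,28,29,30,31}
step 14: c <- d                       {28,29,30,31}
step 15: a <- (-8 % 5)                {28,29,30,31}
step 16: d <- (d + 2)                 {28,29,30,31}
step 17: eval (d < (1 + (lane // 4))) {28,29,30,31}
step 18: eval (c <= -4)               {0,1,2,3,4,5,6,7,8,9,10,11,12,13,14,15,16,17,18,19,20,21,22,23,24,25,26,27,28,29,30,31}
step 19: c <- -7                      {0,1,2,3,4,5,6,7,8,9,10,11,12,13,14,15,16,17,18,19,20,21,22,23,24,25,26,27,28,29,30,31}
step 20: eval (max(-5, d) <= 6)       {0,1,2,3,4,5,6,7,8,9,10,11,12,13,14,15,16,17,18,19,20,21,22,23,24,25,26,27,28,29,30,31}
step 21: d <- (6 % -3)                {0,1,2,3,4,5,6,7,8,9,10,11,12,13,14,15,16,17,18,19}
step 22: a <- a                       {0,1,2,3,4,5,6,7,8,9,10,11,12,13,14,15,16,17,18,19}
step 23: d <- min((c - -5), (1 % -3)) {0,1,2,3,4,5,6,7,8,9,10,11,12,13,14,15,16,17,18,19}
step 24: d <- ((-7 * d) + a)          {20,21,22,23,24,25,26,27,28,29,30,31}
step 25: d <- ((4 * -5) // 2)         {20,21,22,23,24,25,26,27,28,29,30,31}

Answer: 26 steps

a: -1,-2,-3,-4,2,2,2,2,2,2,2,2,2,2,2,2,2,2,2,2,2,2,2,2,2,2,2,2,2,2,2,2
d: -2,-2,-2,-2,-2,-2,-2,-2,-2,-2,-2,-2,-2,-2,-2,-2,-2,-2,-2,-2,-10,-10,-10,-10,-10,-10,-10,-10,-10,-10,-10,-10
c: -7,-7,-7,-7,-7,-7,-7,-7,-7,-7,-7,-7,-7,-7,-7,-7,-7,-7,-7,-7,-7,-7,-7,-7,-7,-7,-7,-7,-7,-7,-7,-7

steps = 26; useful = 500; efficiency = 500/832 = 125/208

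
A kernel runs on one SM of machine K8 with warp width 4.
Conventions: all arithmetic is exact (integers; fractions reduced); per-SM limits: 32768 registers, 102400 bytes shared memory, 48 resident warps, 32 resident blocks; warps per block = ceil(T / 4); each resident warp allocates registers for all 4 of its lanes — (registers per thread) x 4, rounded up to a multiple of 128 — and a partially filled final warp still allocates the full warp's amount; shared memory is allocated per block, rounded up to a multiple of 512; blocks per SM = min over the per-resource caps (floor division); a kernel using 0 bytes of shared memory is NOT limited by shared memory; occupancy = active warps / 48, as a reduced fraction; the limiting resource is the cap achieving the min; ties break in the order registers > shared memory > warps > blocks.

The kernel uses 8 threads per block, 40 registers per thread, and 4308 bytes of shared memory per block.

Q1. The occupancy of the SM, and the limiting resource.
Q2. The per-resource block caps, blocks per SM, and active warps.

Answer: occupancy 11/12, limited by shared memory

registers: 64 blocks
shared memory: 22 blocks
warps: 24 blocks
blocks: 32 blocks

Answer: 22 blocks, 44 active warps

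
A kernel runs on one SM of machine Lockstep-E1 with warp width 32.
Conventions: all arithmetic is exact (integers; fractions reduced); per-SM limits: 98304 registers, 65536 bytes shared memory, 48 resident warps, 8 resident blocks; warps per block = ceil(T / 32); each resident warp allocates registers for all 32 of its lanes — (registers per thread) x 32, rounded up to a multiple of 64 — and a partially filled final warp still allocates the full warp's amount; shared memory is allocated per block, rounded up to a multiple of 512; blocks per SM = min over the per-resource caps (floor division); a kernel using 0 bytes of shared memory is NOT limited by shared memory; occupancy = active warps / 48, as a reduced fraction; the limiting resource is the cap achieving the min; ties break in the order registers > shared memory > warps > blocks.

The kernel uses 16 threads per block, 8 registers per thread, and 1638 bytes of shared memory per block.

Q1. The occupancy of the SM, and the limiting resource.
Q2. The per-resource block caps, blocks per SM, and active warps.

Answer: occupancy 1/6, limited by blocks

registers: 384 blocks
shared memory: 32 blocks
warps: 48 blocks
blocks: 8 blocks

Answer: 8 blocks, 8 active warps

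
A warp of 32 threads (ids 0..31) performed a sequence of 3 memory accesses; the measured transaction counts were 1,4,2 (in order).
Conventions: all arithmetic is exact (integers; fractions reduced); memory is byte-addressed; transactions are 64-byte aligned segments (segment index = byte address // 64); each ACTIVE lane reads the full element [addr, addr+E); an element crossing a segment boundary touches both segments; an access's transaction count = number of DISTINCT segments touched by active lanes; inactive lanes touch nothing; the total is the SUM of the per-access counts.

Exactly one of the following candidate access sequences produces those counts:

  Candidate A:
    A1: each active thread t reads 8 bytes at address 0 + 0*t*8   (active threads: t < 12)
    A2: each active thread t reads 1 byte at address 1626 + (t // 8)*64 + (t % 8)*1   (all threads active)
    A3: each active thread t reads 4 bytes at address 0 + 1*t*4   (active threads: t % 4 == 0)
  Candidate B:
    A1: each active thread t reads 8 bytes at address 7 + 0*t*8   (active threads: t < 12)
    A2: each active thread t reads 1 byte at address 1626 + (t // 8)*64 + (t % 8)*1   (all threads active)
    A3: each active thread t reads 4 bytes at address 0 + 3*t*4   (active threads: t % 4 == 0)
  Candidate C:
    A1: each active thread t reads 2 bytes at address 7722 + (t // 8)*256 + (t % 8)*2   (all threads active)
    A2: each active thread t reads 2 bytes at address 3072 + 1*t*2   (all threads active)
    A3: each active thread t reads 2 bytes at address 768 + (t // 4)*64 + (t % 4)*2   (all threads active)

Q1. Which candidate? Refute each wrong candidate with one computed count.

B: A3 gives 6 transactions, not 2
C: A1 gives 4 transactions, not 1
A: all counts match (1,4,2)

Answer: A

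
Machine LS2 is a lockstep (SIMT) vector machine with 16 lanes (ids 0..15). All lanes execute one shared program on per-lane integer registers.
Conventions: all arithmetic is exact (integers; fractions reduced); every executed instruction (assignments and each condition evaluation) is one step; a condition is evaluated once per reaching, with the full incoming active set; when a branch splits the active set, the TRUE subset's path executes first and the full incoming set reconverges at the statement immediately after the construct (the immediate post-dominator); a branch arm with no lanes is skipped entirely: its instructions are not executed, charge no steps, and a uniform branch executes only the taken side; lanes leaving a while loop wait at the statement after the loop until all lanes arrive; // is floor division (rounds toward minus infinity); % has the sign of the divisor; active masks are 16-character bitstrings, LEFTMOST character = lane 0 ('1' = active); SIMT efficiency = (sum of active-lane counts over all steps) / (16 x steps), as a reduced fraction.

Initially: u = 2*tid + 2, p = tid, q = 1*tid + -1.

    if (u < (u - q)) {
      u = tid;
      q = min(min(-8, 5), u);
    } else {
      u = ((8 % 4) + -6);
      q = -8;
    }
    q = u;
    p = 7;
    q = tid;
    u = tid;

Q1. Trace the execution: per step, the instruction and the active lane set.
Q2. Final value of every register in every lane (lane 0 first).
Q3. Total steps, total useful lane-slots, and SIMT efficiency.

step 0: eval (u < (u - q))           1111111111111111
step 1: u <- tid                     1000000000000000
step 2: q <- min(min(-8, 5), u)      1000000000000000
step 3: u <- ((8 % 4) + -6)          0111111111111111
step 4: q <- -8                      0111111111111111
step 5: q <- u                       1111111111111111
step 6: p <- 7                       1111111111111111
step 7: q <- tid                     1111111111111111
step 8: u <- tid                     1111111111111111

Answer: 9 steps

u: 0,1,2,3,4,5,6,7,8,9,10,11,12,13,14,15
p: 7,7,7,7,7,7,7,7,7,7,7,7,7,7,7,7
q: 0,1,2,3,4,5,6,7,8,9,10,11,12,13,14,15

steps = 9; useful = 112; efficiency = 112/144 = 7/9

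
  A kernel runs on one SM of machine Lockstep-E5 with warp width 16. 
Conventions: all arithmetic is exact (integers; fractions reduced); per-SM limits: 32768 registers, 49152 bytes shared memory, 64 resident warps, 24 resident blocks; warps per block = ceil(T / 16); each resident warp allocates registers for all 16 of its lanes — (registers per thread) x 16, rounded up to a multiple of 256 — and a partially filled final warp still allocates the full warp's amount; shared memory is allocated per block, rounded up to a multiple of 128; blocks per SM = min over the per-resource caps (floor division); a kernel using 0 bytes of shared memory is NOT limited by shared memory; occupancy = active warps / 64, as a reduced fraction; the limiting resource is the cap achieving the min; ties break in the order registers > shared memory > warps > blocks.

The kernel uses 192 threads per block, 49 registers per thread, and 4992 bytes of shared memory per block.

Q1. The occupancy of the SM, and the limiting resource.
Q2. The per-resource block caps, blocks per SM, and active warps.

Answer: occupancy 3/8, limited by registers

registers: 2 blocks
shared memory: 9 blocks
warps: 5 blocks
blocks: 24 blocks

Answer: 2 blocks, 24 active warps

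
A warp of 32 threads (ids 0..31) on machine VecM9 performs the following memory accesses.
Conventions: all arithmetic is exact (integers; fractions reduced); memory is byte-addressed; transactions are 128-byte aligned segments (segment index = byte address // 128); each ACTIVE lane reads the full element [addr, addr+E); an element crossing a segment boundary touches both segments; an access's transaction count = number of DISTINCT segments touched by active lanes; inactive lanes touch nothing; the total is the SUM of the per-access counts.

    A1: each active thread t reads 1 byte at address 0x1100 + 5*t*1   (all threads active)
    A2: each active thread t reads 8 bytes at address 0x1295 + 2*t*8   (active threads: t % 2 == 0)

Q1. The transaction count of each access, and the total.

A1: 2 transactions
A2: 4 transactions

Answer: 2,4; total 6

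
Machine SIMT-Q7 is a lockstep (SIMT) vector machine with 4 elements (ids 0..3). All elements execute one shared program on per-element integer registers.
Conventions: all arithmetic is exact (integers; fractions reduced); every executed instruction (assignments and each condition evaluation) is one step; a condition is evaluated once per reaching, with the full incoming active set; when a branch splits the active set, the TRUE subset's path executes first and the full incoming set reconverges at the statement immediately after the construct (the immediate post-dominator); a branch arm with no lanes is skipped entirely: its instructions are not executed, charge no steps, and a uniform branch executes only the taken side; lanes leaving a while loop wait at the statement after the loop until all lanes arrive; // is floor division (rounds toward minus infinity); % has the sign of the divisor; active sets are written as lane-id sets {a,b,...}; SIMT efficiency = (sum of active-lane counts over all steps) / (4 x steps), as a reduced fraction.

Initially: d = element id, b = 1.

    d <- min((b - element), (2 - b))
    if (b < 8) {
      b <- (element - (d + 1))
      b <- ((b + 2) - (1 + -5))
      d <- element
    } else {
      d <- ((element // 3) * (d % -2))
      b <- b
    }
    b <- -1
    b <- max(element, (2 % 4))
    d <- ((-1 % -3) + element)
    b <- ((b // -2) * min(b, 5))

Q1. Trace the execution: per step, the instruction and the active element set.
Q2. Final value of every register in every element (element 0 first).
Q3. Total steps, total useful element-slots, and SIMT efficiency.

step 0: d <- min((b - element), (2 - b)) {0,1,2,3}
step 1: eval (b < 8)                 {0,1,2,3}
step 2: b <- (element - (d + 1))     {0,1,2,3}
step 3: b <- ((b + 2) - (1 + -5))    {0,1,2,3}
step 4: d <- element                 {0,1,2,3}
step 5: b <- -1                      {0,1,2,3}
step 6: b <- max(element, (2 % 4))   {0,1,2,3}
step 7: d <- ((-1 % -3) + element)   {0,1,2,3}
step 8: b <- ((b // -2) * min(b, 5)) {0,1,2,3}

Answer: 9 steps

d: -1,0,1,2
b: -2,-2,-2,-6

steps = 9; useful = 36; efficiency = 36/36 = 1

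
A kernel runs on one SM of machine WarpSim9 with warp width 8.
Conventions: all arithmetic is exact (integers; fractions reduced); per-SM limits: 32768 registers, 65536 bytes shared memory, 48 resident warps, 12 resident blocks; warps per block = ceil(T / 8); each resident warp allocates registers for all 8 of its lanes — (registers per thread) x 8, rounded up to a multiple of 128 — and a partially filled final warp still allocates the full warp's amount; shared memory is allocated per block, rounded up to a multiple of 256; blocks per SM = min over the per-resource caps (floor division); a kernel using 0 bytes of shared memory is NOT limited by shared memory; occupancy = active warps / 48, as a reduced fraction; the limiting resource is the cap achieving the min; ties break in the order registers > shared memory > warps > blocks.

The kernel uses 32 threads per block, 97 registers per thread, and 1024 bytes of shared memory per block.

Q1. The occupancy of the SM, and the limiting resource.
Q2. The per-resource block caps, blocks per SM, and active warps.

Answer: occupancy 3/4, limited by registers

registers: 9 blocks
shared memory: 64 blocks
warps: 12 blocks
blocks: 12 blocks

Answer: 9 blocks, 36 active warps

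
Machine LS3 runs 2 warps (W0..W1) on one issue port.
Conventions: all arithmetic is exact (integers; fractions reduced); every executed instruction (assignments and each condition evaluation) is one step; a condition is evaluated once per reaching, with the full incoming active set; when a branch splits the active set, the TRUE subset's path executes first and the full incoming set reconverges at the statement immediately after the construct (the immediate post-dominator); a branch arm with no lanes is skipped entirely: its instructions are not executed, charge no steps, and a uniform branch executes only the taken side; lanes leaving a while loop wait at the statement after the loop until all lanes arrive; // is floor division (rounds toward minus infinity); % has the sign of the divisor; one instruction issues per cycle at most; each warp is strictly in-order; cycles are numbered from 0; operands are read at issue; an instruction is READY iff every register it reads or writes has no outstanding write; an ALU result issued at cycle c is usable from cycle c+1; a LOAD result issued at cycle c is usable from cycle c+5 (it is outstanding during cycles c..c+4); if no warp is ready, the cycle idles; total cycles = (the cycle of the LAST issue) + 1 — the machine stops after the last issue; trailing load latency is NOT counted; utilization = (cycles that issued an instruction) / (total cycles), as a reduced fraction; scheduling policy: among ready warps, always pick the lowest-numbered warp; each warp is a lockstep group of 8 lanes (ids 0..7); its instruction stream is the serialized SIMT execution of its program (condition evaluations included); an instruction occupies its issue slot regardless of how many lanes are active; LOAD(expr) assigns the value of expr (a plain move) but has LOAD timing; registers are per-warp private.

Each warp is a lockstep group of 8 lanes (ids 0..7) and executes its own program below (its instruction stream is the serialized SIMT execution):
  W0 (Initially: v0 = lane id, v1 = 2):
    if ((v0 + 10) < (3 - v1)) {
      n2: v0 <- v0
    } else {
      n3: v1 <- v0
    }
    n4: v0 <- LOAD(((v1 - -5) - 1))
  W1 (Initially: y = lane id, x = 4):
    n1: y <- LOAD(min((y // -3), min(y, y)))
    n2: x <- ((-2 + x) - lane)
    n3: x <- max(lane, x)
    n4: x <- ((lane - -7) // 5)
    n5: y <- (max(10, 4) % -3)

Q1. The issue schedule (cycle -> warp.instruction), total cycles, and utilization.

cycle 0: W0.I0
cycle 1: W0.I1
cycle 2: W0.I2
cycle 3: W1.I0
cycle 4: W1.I1
cycle 5: W1.I2
cycle 6: W1.I3
cycle 7: idle
cycle 8: W1.I4

Answer: 9 cycles, utilization 8/9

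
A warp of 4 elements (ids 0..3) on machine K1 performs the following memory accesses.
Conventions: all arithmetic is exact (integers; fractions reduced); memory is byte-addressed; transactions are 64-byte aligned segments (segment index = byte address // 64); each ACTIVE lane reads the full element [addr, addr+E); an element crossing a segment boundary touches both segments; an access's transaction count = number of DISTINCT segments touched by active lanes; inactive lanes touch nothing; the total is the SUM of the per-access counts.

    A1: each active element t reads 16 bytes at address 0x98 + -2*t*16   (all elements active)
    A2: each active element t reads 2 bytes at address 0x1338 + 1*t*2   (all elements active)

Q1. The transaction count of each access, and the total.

A1: 3 transactions
A2: 1 transaction

Answer: 3,1; total 4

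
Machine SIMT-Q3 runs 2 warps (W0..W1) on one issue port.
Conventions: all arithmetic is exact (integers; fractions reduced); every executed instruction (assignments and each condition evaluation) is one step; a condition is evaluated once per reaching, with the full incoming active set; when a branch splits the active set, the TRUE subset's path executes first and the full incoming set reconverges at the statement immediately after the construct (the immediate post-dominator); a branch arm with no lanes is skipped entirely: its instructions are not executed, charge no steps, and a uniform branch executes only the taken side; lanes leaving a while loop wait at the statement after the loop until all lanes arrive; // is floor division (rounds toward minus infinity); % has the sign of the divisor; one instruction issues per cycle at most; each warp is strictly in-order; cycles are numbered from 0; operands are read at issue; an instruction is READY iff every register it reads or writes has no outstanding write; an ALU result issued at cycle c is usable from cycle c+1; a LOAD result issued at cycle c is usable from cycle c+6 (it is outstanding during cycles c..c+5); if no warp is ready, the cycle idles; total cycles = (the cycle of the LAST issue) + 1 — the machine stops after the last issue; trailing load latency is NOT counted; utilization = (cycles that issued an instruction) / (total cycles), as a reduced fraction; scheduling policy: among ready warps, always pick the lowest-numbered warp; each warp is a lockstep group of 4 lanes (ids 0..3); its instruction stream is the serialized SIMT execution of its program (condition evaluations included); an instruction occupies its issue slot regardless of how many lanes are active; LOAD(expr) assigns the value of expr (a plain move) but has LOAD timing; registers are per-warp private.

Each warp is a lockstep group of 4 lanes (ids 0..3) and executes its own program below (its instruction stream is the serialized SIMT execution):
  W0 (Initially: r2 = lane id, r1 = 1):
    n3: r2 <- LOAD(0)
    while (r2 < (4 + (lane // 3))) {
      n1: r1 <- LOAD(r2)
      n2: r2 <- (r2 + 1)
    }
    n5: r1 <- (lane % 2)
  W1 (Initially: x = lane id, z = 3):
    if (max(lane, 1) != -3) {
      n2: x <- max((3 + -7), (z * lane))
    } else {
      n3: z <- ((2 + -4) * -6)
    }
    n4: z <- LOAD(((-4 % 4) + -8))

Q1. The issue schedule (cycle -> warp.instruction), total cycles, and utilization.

cycle 0: W0.I0
cycle 1: W1.I0
cycle 2: W1.I1
cycle 3: W1.I2
cycle 4: idle
cycle 5: idle
cycle 6: W0.I1
cycle 7: W0.I2
cycle 8: W0.I3
cycle 9: W0.I4
cycle 10: idle
cycle 11: idle
cycle 12: idle
cycle 13: W0.I5
cycle 14: W0.I6
cycle 15: W0.I7
cycle 16: idle
cycle 17: idle
cycle 18: idle
cycle 19: W0.I8
cycle 20: W0.I9
cycle 21: W0.I10
cycle 22: idle
cycle 23: idle
cycle 24: idle
cycle 25: W0.I11
cycle 26: W0.I12
cycle 27: W0.I13
cycle 28: idle
cycle 29: idle
cycle 30: idle
cycle 31: W0.I14
cycle 32: W0.I15
cycle 33: W0.I16
cycle 34: idle
cycle 35: idle
cycle 36: idle
cycle 37: W0.I17

Answer: 38 cycles, utilization 21/38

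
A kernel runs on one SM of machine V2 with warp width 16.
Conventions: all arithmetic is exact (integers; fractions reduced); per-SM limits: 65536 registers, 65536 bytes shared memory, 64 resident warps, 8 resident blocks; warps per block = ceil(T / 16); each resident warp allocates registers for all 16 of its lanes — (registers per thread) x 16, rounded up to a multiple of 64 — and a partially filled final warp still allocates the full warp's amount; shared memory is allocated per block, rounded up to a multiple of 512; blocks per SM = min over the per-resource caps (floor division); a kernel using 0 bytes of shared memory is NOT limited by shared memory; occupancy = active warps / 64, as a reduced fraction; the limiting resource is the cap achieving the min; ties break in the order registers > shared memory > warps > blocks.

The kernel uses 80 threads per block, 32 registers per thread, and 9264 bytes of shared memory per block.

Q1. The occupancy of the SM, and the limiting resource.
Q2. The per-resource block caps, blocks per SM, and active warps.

Answer: occupancy 15/32, limited by shared memory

registers: 25 blocks
shared memory: 6 blocks
warps: 12 blocks
blocks: 8 blocks

Answer: 6 blocks, 30 active warps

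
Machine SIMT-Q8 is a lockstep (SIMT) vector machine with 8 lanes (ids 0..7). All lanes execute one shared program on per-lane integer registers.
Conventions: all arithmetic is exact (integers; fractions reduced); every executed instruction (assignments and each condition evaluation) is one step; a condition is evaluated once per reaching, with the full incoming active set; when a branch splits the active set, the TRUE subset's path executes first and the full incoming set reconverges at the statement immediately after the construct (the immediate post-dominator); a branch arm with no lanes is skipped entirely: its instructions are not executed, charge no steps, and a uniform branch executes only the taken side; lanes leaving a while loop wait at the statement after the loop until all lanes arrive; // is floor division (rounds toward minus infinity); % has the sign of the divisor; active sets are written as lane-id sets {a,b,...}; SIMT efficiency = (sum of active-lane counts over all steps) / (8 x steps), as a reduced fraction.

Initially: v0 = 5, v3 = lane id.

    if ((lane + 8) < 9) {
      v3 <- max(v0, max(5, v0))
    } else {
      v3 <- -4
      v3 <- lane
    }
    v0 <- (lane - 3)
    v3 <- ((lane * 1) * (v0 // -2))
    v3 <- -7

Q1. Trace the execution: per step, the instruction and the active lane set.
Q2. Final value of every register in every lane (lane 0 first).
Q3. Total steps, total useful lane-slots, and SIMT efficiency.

step 0: eval ((lane + 8) < 9)        {0,1,2,3,4,5,6,7}
step 1: v3 <- max(v0, max(5, v0))    {0}
step 2: v3 <- -4                     {1,2,3,4,5,6,7}
step 3: v3 <- lane                   {1,2,3,4,5,6,7}
step 4: v0 <- (lane - 3)             {0,1,2,3,4,5,6,7}
step 5: v3 <- ((lane * 1) * (v0 // -2)) {0,1,2,3,4,5,6,7}
step 6: v3 <- -7                     {0,1,2,3,4,5,6,7}

Answer: 7 steps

v0: -3,-2,-1,0,1,2,3,4
v3: -7,-7,-7,-7,-7,-7,-7,-7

steps = 7; useful = 47; efficiency = 47/56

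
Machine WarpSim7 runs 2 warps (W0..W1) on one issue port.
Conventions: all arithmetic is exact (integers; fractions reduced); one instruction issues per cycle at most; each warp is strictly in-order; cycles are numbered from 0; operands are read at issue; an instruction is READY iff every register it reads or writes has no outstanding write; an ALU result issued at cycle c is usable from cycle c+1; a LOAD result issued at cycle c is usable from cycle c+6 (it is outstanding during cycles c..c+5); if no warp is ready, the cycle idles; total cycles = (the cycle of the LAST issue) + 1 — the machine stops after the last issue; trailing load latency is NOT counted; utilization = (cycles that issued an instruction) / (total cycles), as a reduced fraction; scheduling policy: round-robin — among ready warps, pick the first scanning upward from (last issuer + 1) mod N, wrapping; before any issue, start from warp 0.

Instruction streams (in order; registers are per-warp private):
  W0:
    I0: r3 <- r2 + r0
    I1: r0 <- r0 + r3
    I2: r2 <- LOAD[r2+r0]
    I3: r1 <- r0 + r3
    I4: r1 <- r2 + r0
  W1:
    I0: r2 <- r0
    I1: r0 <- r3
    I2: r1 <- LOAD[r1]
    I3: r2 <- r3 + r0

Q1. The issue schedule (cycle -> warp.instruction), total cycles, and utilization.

cycle 0: W0.I0
cycle 1: W1.I0
cycle 2: W0.I1
cycle 3: W1.I1
cycle 4: W0.I2
cycle 5: W1.I2
cycle 6: W0.I3
cycle 7: W1.I3
cycle 8: idle
cycle 9: idle
cycle 10: W0.I4

Answer: 11 cycles, utilization 9/11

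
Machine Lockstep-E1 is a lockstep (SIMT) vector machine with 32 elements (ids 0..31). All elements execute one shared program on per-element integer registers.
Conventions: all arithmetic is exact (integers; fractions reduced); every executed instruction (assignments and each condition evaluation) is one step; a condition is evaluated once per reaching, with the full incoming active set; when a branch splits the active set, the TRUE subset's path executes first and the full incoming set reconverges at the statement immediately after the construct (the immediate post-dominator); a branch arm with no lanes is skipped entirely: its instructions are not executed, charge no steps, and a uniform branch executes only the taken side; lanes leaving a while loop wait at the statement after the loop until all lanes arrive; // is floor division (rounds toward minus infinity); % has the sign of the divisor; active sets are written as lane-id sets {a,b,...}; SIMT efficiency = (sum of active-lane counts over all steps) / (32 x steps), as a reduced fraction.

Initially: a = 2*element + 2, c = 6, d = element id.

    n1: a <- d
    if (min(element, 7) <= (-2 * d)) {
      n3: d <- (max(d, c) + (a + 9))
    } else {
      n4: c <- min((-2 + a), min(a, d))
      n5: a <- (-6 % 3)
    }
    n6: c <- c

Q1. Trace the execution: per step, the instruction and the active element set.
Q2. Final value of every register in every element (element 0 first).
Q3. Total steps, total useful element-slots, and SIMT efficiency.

step 0: a <- d                       {0,1,2,3,4,5,6,7,8,9,10,11,12,13,14,15,16,17,18,19,20,21,22,23,24,25,26,27,28,29,30,31}
step 1: eval (min(element, 7) <= (-2 * d)) {0,1,2,3,4,5,6,7,8,9,10,11,12,13,14,15,16,17,18,19,20,21,22,23,24,25,26,27,28,29,30,31}
step 2: d <- (max(d, c) + (a + 9))   {0}
step 3: c <- min((-2 + a), min(a, d)) {1,2,3,4,5,6,7,8,9,10,11,12,13,14,15,16,17,18,19,20,21,22,23,24,25,26,27,28,29,30,31}
step 4: a <- (-6 % 3)                {1,2,3,4,5,6,7,8,9,10,11,12,13,14,15,16,17,18,19,20,21,22,23,24,25,26,27,28,29,30,31}
step 5: c <- c                       {0,1,2,3,4,5,6,7,8,9,10,11,12,13,14,15,16,17,18,19,20,21,22,23,24,25,26,27,28,29,30,31}

Answer: 6 steps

a: 0,0,0,0,0,0,0,0,0,0,0,0,0,0,0,0,0,0,0,0,0,0,0,0,0,0,0,0,0,0,0,0
c: 6,-1,0,1,2,3,4,5,6,7,8,9,10,11,12,13,14,15,16,17,18,19,20,21,22,23,24,25,26,27,28,29
d: 15,1,2,3,4,5,6,7,8,9,10,11,12,13,14,15,16,17,18,19,20,21,22,23,24,25,26,27,28,29,30,31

steps = 6; useful = 159; efficiency = 159/192 = 53/64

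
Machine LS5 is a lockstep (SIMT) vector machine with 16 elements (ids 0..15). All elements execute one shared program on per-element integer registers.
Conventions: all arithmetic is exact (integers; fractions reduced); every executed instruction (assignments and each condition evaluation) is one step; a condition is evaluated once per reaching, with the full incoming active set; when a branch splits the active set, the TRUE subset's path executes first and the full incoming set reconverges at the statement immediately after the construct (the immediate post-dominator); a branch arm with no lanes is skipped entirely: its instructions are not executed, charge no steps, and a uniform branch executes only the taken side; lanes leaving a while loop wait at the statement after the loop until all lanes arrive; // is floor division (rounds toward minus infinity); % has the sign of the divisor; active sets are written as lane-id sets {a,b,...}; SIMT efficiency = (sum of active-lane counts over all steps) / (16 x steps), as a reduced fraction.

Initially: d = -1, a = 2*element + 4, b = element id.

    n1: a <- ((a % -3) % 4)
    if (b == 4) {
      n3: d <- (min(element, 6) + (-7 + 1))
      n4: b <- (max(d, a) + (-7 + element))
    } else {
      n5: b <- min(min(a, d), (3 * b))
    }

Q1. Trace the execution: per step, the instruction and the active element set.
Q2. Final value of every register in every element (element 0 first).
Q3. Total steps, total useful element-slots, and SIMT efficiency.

step 0: a <- ((a % -3) % 4)          {0,1,2,3,4,5,6,7,8,9,10,11,12,13,14,15}
step 1: eval (b == 4)                {0,1,2,3,4,5,6,7,8,9,10,11,12,13,14,15}
step 2: d <- (min(element, 6) + (-7 + 1)) {4}
step 3: b <- (max(d, a) + (-7 + element)) {4}
step 4: b <- min(min(a, d), (3 * b)) {0,1,2,3,5,6,7,8,9,10,11,12,13,14,15}

Answer: 5 steps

d: -1,-1,-1,-1,-2,-1,-1,-1,-1,-1,-1,-1,-1,-1,-1,-1
a: 2,0,3,2,0,3,2,0,3,2,0,3,2,0,3,2
b: -1,-1,-1,-1,-3,-1,-1,-1,-1,-1,-1,-1,-1,-1,-1,-1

steps = 5; useful = 49; efficiency = 49/80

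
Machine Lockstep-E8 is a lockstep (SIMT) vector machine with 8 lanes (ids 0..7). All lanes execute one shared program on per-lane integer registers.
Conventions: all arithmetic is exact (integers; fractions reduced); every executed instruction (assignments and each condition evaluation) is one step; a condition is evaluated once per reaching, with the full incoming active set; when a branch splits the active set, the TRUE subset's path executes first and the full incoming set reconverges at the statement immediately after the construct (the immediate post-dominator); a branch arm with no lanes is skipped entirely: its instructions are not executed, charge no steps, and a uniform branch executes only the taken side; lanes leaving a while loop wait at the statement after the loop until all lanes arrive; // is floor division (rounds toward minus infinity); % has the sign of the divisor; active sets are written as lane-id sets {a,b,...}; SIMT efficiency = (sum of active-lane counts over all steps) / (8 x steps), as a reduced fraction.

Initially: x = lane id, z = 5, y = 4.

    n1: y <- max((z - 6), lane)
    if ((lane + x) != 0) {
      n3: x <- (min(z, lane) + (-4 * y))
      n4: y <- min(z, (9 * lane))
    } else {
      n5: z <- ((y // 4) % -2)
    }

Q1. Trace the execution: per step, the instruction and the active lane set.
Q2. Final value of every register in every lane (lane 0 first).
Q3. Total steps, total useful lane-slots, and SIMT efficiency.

step 0: y <- max((z - 6), lane)      {0,1,2,3,4,5,6,7}
step 1: eval ((lane + x) != 0)       {0,1,2,3,4,5,6,7}
step 2: x <- (min(z, lane) + (-4 * y)) {1,2,3,4,5,6,7}
step 3: y <- min(z, (9 * lane))      {1,2,3,4,5,6,7}
step 4: z <- ((y // 4) % -2)         {0}

Answer: 5 steps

x: 0,-3,-6,-9,-12,-15,-19,-23
z: 0,5,5,5,5,5,5,5
y: 0,5,5,5,5,5,5,5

steps = 5; useful = 31; efficiency = 31/40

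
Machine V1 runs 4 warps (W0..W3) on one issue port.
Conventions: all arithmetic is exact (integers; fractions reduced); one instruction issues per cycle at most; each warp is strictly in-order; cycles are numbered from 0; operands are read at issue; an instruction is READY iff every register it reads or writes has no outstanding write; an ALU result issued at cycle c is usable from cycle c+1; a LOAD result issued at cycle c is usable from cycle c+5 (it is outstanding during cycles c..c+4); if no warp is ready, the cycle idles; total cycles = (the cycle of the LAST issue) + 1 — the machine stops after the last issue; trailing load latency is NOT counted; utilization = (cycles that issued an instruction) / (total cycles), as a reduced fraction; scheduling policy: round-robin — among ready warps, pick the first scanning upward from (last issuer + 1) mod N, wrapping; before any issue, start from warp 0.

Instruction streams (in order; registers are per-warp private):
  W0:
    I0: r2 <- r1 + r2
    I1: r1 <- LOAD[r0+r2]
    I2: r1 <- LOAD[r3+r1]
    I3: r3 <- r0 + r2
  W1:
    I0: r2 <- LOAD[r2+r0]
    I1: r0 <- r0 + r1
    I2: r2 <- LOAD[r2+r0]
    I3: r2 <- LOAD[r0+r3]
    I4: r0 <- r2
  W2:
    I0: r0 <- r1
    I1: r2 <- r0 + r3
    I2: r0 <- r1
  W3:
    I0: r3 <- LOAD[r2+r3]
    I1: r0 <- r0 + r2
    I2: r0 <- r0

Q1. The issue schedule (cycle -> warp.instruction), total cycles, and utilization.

cycle 0: W0.I0
cycle 1: W1.I0
cycle 2: W2.I0
cycle 3: W3.I0
cycle 4: W0.I1
cycle 5: W1.I1
cycle 6: W2.I1
cycle 7: W3.I1
cycle 8: W1.I2
cycle 9: W2.I2
cycle 10: W3.I2
cycle 11: W0.I2
cycle 12: W0.I3
cycle 13: W1.I3
cycle 14: idle
cycle 15: idle
cycle 16: idle
cycle 17: idle
cycle 18: W1.I4

Answer: 19 cycles, utilization 15/19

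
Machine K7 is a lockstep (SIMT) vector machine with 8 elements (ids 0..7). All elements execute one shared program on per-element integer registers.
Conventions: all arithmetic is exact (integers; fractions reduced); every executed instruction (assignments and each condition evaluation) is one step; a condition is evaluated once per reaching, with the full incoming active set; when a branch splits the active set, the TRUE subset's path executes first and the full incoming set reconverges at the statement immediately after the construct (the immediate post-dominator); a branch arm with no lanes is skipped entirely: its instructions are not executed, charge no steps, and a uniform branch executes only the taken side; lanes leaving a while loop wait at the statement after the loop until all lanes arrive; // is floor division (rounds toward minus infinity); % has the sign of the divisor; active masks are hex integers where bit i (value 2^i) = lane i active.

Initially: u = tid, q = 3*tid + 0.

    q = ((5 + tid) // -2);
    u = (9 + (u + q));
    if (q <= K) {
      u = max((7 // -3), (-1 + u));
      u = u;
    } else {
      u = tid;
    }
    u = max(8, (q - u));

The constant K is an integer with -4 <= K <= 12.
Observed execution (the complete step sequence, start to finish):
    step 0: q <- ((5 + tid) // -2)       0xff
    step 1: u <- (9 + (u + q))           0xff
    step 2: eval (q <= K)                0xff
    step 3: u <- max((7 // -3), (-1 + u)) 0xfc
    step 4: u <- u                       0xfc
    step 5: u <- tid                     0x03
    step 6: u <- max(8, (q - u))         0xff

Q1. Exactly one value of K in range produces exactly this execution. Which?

Answer: K = -4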